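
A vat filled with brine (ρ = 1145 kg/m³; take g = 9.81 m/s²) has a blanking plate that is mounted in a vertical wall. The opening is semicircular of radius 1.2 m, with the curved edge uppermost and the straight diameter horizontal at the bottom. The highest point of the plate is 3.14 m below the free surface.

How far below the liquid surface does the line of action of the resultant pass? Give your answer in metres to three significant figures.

γ = ρg = 1145 × 9.81 / 1000 = 11.23245 kN/m³.
The centroid lies 4r/(3π) = 0.509296 m above the diameter, so r − 4r/(3π) = 1.2 − 0.509296 = 0.690704 m below the topmost point, so the centroid depth is h_c = 3.14 + 0.690704 = 3.8307 m.
A = πr²/2 = π × 1.2²/2 = 2.26195 m².
Resultant F = γ·h_c·A = 11.23245 × 3.8307 × 2.26195 = 97.3275 kN.
I_c = (π/8 − 8/(9π))·r⁴ = 0.109757 × 1.2⁴ = 0.227592 m⁴.
Centre of pressure: y_p = y_c + I_c/(y_c·A) = 3.8307 + 0.227592/(3.8307 × 2.26195) = 3.8307 + 0.0262661 = 3.85697 m along the plane.

h_p = 3.86 m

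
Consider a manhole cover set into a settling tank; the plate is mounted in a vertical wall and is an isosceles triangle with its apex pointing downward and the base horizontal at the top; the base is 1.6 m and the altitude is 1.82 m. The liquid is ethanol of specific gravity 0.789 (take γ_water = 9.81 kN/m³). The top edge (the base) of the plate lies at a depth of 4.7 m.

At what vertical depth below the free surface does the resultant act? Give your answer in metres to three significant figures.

γ = 0.789 × 9.81 = 7.74009 kN/m³.
With the apex down, the centroid sits h/3 = 1.82/3 = 0.606667 m below the base (the top edge), so the centroid depth is h_c = 4.7 + 0.606667 = 5.30667 m.
A = ½ × 1.6 × 1.82 = 1.456 m².
Resultant F = γ·h_c·A = 7.74009 × 5.30667 × 1.456 = 59.8039 kN.
I_c = b·h³/36 = 1.6 × 1.82³/36 = 0.267936 m⁴.
Centre of pressure: y_p = y_c + I_c/(y_c·A) = 5.30667 + 0.267936/(5.30667 × 1.456) = 5.30667 + 0.0346775 = 5.34135 m along the plane.

h_p = 5.34 m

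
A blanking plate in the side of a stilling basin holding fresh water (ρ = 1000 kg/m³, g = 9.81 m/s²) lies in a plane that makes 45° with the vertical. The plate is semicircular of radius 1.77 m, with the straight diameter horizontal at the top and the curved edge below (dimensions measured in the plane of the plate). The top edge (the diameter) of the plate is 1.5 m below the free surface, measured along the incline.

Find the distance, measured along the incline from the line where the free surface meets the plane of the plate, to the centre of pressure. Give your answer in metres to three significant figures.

y_p = 2.35 m

γ = ρg = 1000 × 9.81 = 9810 N/m³ = 9.81 kN/m³.
The plate makes 45° with the vertical, i.e. θ = 90° − 45° = 45° to the horizontal. Measuring y along the incline from the free-surface line, vertical depth h = y·sinθ with sinθ = 0.707107.
The centroid of a semicircle lies 4r/(3π) = 0.751211 m from the diameter, here below the top edge, so y_c = 1.5 + 0.751211 = 2.25121 m and h_c = 2.25121 × 0.707107 = 1.59185 m.
A = πr²/2 = π × 1.77²/2 = 4.92115 m².
Resultant F = γ·h_c·A = 9.81 × 1.59185 × 4.92115 = 76.8489 kN.
I_c = (π/8 − 8/(9π))·r⁴ = 0.109757 × 1.77⁴ = 1.07727 m⁴.
Centre of pressure: y_p = y_c + I_c/(y_c·A) = 2.25121 + 1.07727/(2.25121 × 4.92115) = 2.25121 + 0.0972393 = 2.34845 m along the plane.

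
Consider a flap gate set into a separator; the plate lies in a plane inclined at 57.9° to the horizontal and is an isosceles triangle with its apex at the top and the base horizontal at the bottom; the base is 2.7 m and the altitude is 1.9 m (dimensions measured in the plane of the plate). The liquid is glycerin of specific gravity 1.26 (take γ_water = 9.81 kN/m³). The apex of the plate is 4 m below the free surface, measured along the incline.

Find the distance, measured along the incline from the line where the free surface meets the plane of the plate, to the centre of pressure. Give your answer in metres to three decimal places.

γ = 1.26 × 9.81 = 12.3606 kN/m³.
Let θ = 57.9° be the plate's angle to the horizontal; measure y along the incline from where the plane meets the free surface. Vertical depth h = y·sinθ with sinθ = 0.847122.
With the apex up, the centroid sits 2h/3 = 2 × 1.9/3 = 1.26667 m below the apex, so y_c = 4 + 1.26667 = 5.26667 m and h_c = 5.26667 × 0.847122 = 4.46151 m.
A = ½ × 2.7 × 1.9 = 2.565 m².
Resultant F = γ·h_c·A = 12.3606 × 4.46151 × 2.565 = 141.452 kN.
I_c = b·h³/36 = 2.7 × 1.9³/36 = 0.514425 m⁴.
Centre of pressure: y_p = y_c + I_c/(y_c·A) = 5.26667 + 0.514425/(5.26667 × 2.565) = 5.26667 + 0.0380801 = 5.30475 m along the plane.

y_p = 5.305 m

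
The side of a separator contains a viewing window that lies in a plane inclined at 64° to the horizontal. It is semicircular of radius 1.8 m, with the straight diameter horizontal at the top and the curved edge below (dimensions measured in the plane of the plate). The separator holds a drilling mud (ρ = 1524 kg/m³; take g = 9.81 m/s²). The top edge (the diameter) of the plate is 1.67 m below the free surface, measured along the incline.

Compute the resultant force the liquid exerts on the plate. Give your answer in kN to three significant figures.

F ≈ 166 kN

γ = ρg = 1524 × 9.81 / 1000 = 14.95044 kN/m³.
Let θ = 64° be the plate's angle to the horizontal; measure y along the incline from where the plane meets the free surface. Vertical depth h = y·sinθ with sinθ = 0.898794.
The centroid of a semicircle lies 4r/(3π) = 0.763944 m from the diameter, here below the top edge, so y_c = 1.67 + 0.763944 = 2.43394 m and h_c = 2.43394 × 0.898794 = 2.18761 m.
A = πr²/2 = π × 1.8²/2 = 5.08938 m².
Resultant F = γ·h_c·A = 14.95044 × 2.18761 × 5.08938 = 166.452 kN.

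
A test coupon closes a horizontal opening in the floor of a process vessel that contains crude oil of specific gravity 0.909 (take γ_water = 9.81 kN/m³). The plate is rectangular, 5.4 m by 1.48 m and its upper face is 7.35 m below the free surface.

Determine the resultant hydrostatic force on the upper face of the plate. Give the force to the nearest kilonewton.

γ = 0.909 × 9.81 = 8.91729 kN/m³.
The plate is horizontal, so pressure is uniform at p = γ·h = 8.91729 × 7.35 = 65.5421 kN/m².
A = 5.4 × 1.48 = 7.992 m².
F = p·A = 65.5421 × 7.992 = 523.812 kN.

F ≈ 524 kN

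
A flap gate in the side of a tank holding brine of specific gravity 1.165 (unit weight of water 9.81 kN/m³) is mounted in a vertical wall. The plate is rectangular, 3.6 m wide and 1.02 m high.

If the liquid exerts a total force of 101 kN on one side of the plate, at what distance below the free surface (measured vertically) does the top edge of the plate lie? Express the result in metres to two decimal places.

γ = 1.165 × 9.81 = 11.42865 kN/m³.
A = 3.6 × 1.02 = 3.672 m².
From F = γ·h_c·A, the centroid depth is h_c = 101/(11.42865 × 3.672) = 2.40671 m.
The centroid lies 1.02/2 = 0.51 m below the top edge, so the top edge sits at h_top = 2.40671 − 0.51 = 1.89671 m below the surface.

d_top ≈ 1.90 m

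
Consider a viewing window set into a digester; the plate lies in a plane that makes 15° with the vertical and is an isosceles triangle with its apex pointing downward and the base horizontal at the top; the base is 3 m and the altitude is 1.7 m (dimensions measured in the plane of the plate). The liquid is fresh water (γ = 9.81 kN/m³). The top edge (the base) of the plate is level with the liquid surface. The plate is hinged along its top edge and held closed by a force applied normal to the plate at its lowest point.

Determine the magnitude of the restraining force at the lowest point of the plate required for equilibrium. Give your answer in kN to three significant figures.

γ = 9.81 kN/m³.
The plate makes 15° with the vertical, i.e. θ = 90° − 15° = 75° to the horizontal. Measuring y along the incline from the free-surface line, vertical depth h = y·sinθ with sinθ = 0.965926.
With the apex down, the centroid sits h/3 = 1.7/3 = 0.566667 m below the base (the top edge), so y_c = 0.566667 m and h_c = 0.566667 × 0.965926 = 0.547358 m.
A = ½ × 3 × 1.7 = 2.55 m².
Resultant F = γ·h_c·A = 9.81 × 0.547358 × 2.55 = 13.6924 kN.
I_c = b·h³/36 = 3 × 1.7³/36 = 0.409417 m⁴.
Centre of pressure: y_p = y_c + I_c/(y_c·A) = 0.566667 + 0.409417/(0.566667 × 2.55) = 0.566667 + 0.283333 = 0.85 m along the plane.
The resultant acts 0.566667 + 0.283333 = 0.85 m (along the plate) below the hinge at the top edge, so the moment about the hinge is M = F × 0.85 = 13.6924 × 0.85 = 11.6385 kN·m.
A normal force at the bottom, 1.7 m from the hinge, must supply this moment: P = 11.6385/1.7 = 6.84618 kN.

P ≈ 6.85 kN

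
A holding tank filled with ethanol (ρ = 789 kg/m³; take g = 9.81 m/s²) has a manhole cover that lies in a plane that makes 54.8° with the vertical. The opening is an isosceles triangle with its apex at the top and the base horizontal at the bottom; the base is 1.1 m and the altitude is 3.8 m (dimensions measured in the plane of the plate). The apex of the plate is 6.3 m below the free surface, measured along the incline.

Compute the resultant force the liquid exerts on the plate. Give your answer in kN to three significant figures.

γ = ρg = 789 × 9.81 / 1000 = 7.74009 kN/m³.
The plate makes 54.8° with the vertical, i.e. θ = 90° − 54.8° = 35.2° to the horizontal. Measuring y along the incline from the free-surface line, vertical depth h = y·sinθ with sinθ = 0.576432.
With the apex up, the centroid sits 2h/3 = 2 × 3.8/3 = 2.53333 m below the apex, so y_c = 6.3 + 2.53333 = 8.83333 m and h_c = 8.83333 × 0.576432 = 5.09181 m.
A = ½ × 1.1 × 3.8 = 2.09 m².
Resultant F = γ·h_c·A = 7.74009 × 5.09181 × 2.09 = 82.3691 kN.

F ≈ 82.4 kN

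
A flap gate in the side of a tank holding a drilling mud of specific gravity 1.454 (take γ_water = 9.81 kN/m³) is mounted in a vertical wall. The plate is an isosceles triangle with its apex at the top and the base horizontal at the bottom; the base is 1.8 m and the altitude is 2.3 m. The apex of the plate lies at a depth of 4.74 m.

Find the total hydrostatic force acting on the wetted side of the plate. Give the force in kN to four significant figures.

F ≈ 185.2 kN

γ = 1.454 × 9.81 = 14.26374 kN/m³.
With the apex up, the centroid sits 2h/3 = 2 × 2.3/3 = 1.53333 m below the apex, so the centroid depth is h_c = 4.74 + 1.53333 = 6.27333 m.
A = ½ × 1.8 × 2.3 = 2.07 m².
Resultant F = γ·h_c·A = 14.26374 × 6.27333 × 2.07 = 185.226 kN.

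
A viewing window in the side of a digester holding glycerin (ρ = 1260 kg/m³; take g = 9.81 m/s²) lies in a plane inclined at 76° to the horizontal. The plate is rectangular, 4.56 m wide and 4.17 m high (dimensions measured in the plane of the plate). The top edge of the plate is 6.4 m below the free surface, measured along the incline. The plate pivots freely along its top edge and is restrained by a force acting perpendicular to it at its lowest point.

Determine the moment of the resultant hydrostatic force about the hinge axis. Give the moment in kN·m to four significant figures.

M ≈ 4365 kN·m

γ = ρg = 1260 × 9.81 / 1000 = 12.3606 kN/m³.
Let θ = 76° be the plate's angle to the horizontal; measure y along the incline from where the plane meets the free surface. Vertical depth h = y·sinθ with sinθ = 0.970296.
The centroid lies 4.17/2 = 2.085 m below the top edge, so y_c = 6.4 + 2.085 = 8.485 m and h_c = 8.485 × 0.970296 = 8.23296 m.
A = 4.56 × 4.17 = 19.0152 m².
Resultant F = γ·h_c·A = 12.3606 × 8.23296 × 19.0152 = 1935.07 kN.
I_c = b·h³/12 = 4.56 × 4.17³/12 = 27.5545 m⁴.
Centre of pressure: y_p = y_c + I_c/(y_c·A) = 8.485 + 27.5545/(8.485 × 19.0152) = 8.485 + 0.170781 = 8.65578 m along the plane.
The resultant acts 2.085 + 0.170781 = 2.25578 m (along the plate) below the hinge at the top edge, so the moment about the hinge is M = F × 2.25578 = 1935.07 × 2.25578 = 4365.09 kN·m.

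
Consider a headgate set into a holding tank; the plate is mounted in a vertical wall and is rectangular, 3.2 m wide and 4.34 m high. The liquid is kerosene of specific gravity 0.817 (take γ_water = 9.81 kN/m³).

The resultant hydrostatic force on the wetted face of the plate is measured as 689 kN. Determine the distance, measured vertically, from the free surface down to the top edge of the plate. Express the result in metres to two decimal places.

γ = 0.817 × 9.81 = 8.01477 kN/m³.
A = 3.2 × 4.34 = 13.888 m².
From F = γ·h_c·A, the centroid depth is h_c = 689/(8.01477 × 13.888) = 6.18997 m.
The centroid lies 4.34/2 = 2.17 m below the top edge, so the top edge sits at h_top = 6.18997 − 2.17 = 4.01997 m below the surface.

d_top ≈ 4.02 m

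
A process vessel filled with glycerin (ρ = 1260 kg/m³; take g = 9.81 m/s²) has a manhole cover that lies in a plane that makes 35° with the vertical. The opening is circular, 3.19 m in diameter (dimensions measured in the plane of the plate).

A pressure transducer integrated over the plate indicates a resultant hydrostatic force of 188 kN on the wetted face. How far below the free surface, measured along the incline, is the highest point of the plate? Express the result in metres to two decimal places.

y_top ≈ 0.73 m

γ = ρg = 1260 × 9.81 / 1000 = 12.3606 kN/m³.
A = π(1.595)² = 7.99229 m².
From F = γ·h_c·A, the centroid depth is h_c = 188/(12.3606 × 7.99229) = 1.90304 m.
The plate makes 35° with the vertical, i.e. θ = 90° − 35° = 55° to the horizontal. Measuring y along the incline from the free-surface line, vertical depth h = y·sinθ with sinθ = 0.819152.
Along the incline, y_c = h_c/sinθ = 1.90304/0.819152 = 2.32318 m.
The centroid is at the centre, 1.595 m below the top of the plate, so the highest point sits at y_top = 2.32318 − 1.595 = 0.72818 m along the incline.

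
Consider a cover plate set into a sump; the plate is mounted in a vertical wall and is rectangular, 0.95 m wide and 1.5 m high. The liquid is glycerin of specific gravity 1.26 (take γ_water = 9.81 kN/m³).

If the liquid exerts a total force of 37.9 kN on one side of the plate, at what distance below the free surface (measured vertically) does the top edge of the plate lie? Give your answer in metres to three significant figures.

d_top ≈ 1.40 m

γ = 1.26 × 9.81 = 12.3606 kN/m³.
A = 0.95 × 1.5 = 1.425 m².
From F = γ·h_c·A, the centroid depth is h_c = 37.9/(12.3606 × 1.425) = 2.15172 m.
The centroid lies 1.5/2 = 0.75 m below the top edge, so the top edge sits at h_top = 2.15172 − 0.75 = 1.40172 m below the surface.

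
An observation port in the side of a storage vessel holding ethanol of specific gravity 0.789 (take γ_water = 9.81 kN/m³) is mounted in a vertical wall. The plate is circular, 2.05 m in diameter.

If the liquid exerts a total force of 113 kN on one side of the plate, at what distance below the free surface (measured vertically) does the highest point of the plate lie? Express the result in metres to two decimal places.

γ = 0.789 × 9.81 = 7.74009 kN/m³.
A = π(1.025)² = 3.30064 m².
From F = γ·h_c·A, the centroid depth is h_c = 113/(7.74009 × 3.30064) = 4.42318 m.
The centroid is at the centre, 1.025 m below the top of the plate, so the highest point sits at h_top = 4.42318 − 1.025 = 3.39818 m below the surface.

d_top ≈ 3.40 m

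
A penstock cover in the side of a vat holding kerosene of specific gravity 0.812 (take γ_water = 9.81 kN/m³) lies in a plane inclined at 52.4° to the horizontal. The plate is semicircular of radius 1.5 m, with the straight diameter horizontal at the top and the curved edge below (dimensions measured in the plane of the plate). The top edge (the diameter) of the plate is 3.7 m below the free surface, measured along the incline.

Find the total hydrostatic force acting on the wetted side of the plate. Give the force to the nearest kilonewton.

γ = 0.812 × 9.81 = 7.96572 kN/m³.
Let θ = 52.4° be the plate's angle to the horizontal; measure y along the incline from where the plane meets the free surface. Vertical depth h = y·sinθ with sinθ = 0.792290.
The centroid of a semicircle lies 4r/(3π) = 0.63662 m from the diameter, here below the top edge, so y_c = 3.7 + 0.63662 = 4.33662 m and h_c = 4.33662 × 0.792290 = 3.43586 m.
A = πr²/2 = π × 1.5²/2 = 3.53429 m².
Resultant F = γ·h_c·A = 7.96572 × 3.43586 × 3.53429 = 96.7303 kN.

F ≈ 97 kN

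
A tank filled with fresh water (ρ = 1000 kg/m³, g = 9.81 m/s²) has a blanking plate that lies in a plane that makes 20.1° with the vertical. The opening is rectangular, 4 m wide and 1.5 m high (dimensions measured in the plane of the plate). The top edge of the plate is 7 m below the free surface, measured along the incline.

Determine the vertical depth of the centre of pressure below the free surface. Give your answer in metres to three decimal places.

h_p = 7.301 m

γ = ρg = 1000 × 9.81 = 9810 N/m³ = 9.81 kN/m³.
The plate makes 20.1° with the vertical, i.e. θ = 90° − 20.1° = 69.9° to the horizontal. Measuring y along the incline from the free-surface line, vertical depth h = y·sinθ with sinθ = 0.939094.
The centroid lies 1.5/2 = 0.75 m below the top edge, so y_c = 7 + 0.75 = 7.75 m and h_c = 7.75 × 0.939094 = 7.27798 m.
A = 4 × 1.5 = 6 m².
Resultant F = γ·h_c·A = 9.81 × 7.27798 × 6 = 428.382 kN.
I_c = b·h³/12 = 4 × 1.5³/12 = 1.125 m⁴.
Centre of pressure: y_p = y_c + I_c/(y_c·A) = 7.75 + 1.125/(7.75 × 6) = 7.75 + 0.0241935 = 7.77419 m along the plane.
Vertically, h_p = y_p·sinθ = 7.77419 × 0.939094 = 7.3007 m.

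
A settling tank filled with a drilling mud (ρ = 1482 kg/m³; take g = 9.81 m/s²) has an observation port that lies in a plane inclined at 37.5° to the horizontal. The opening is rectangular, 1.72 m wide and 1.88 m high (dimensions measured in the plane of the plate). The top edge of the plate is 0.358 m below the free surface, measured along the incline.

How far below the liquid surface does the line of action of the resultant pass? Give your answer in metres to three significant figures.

h_p = 0.928 m

γ = ρg = 1482 × 9.81 / 1000 = 14.53842 kN/m³.
Let θ = 37.5° be the plate's angle to the horizontal; measure y along the incline from where the plane meets the free surface. Vertical depth h = y·sinθ with sinθ = 0.608761.
The centroid lies 1.88/2 = 0.94 m below the top edge, so y_c = 0.358 + 0.94 = 1.298 m and h_c = 1.298 × 0.608761 = 0.790172 m.
A = 1.72 × 1.88 = 3.2336 m².
Resultant F = γ·h_c·A = 14.53842 × 0.790172 × 3.2336 = 37.1471 kN.
I_c = b·h³/12 = 1.72 × 1.88³/12 = 0.952403 m⁴.
Centre of pressure: y_p = y_c + I_c/(y_c·A) = 1.298 + 0.952403/(1.298 × 3.2336) = 1.298 + 0.226913 = 1.52491 m along the plane.
Vertically, h_p = y_p·sinθ = 1.52491 × 0.608761 = 0.928306 m.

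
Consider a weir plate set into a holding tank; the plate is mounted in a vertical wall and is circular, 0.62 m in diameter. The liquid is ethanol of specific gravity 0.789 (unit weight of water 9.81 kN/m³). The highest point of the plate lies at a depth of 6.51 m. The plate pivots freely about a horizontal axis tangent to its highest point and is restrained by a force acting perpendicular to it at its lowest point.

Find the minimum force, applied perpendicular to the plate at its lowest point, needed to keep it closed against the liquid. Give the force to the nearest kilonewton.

γ = 0.789 × 9.81 = 7.74009 kN/m³.
The centroid is at the centre, 0.31 m below the top of the plate, so the centroid depth is h_c = 6.51 + 0.31 = 6.82 m.
A = π(0.31)² = 0.301907 m².
Resultant F = γ·h_c·A = 7.74009 × 6.82 × 0.301907 = 15.9369 kN.
I_c = πr⁴/4 = π × 0.31⁴/4 = 0.00725332 m⁴.
Centre of pressure: y_p = y_c + I_c/(y_c·A) = 6.82 + 0.00725332/(6.82 × 0.301907) = 6.82 + 0.00352273 = 6.82352 m along the plane.
The resultant acts 0.31 + 0.00352273 = 0.313523 m (along the plate) below the hinge at the top edge, so the moment about the hinge is M = F × 0.313523 = 15.9369 × 0.313523 = 4.99658 kN·m.
A normal force at the bottom, 0.62 m from the hinge, must supply this moment: P = 4.99658/0.62 = 8.059 kN.

P ≈ 8 kN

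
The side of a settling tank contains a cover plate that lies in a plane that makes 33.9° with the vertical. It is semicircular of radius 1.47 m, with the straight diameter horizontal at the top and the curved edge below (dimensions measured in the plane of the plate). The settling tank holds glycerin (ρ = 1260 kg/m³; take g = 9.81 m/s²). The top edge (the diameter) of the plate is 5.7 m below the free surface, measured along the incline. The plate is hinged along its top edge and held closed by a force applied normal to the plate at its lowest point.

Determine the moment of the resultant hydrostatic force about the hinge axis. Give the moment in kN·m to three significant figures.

M ≈ 143 kN·m

γ = ρg = 1260 × 9.81 / 1000 = 12.3606 kN/m³.
The plate makes 33.9° with the vertical, i.e. θ = 90° − 33.9° = 56.1° to the horizontal. Measuring y along the incline from the free-surface line, vertical depth h = y·sinθ with sinθ = 0.830012.
The centroid of a semicircle lies 4r/(3π) = 0.623887 m from the diameter, here below the top edge, so y_c = 5.7 + 0.623887 = 6.32389 m and h_c = 6.32389 × 0.830012 = 5.2489 m.
A = πr²/2 = π × 1.47²/2 = 3.39433 m².
Resultant F = γ·h_c·A = 12.3606 × 5.2489 × 3.39433 = 220.223 kN.
I_c = (π/8 − 8/(9π))·r⁴ = 0.109757 × 1.47⁴ = 0.512509 m⁴.
Centre of pressure: y_p = y_c + I_c/(y_c·A) = 6.32389 + 0.512509/(6.32389 × 3.39433) = 6.32389 + 0.0238761 = 6.34777 m along the plane.
The resultant acts 0.623887 + 0.0238761 = 0.647763 m (along the plate) below the hinge at the top edge, so the moment about the hinge is M = F × 0.647763 = 220.223 × 0.647763 = 142.652 kN·m.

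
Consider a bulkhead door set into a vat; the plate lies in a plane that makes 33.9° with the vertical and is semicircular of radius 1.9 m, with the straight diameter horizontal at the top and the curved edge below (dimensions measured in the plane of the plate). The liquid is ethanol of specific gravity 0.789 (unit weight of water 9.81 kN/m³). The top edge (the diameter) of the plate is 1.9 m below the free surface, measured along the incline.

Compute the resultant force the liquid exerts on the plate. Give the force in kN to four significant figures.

F ≈ 98.59 kN

γ = 0.789 × 9.81 = 7.74009 kN/m³.
The plate makes 33.9° with the vertical, i.e. θ = 90° − 33.9° = 56.1° to the horizontal. Measuring y along the incline from the free-surface line, vertical depth h = y·sinθ with sinθ = 0.830012.
The centroid of a semicircle lies 4r/(3π) = 0.806385 m from the diameter, here below the top edge, so y_c = 1.9 + 0.806385 = 2.70639 m and h_c = 2.70639 × 0.830012 = 2.24634 m.
A = πr²/2 = π × 1.9²/2 = 5.67057 m².
Resultant F = γ·h_c·A = 7.74009 × 2.24634 × 5.67057 = 98.5935 kN.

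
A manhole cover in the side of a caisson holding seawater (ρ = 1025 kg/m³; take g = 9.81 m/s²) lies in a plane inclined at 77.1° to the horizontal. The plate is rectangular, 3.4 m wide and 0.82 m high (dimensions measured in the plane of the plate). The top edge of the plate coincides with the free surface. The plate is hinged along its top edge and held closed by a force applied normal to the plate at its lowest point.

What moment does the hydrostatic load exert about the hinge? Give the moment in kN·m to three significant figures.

γ = ρg = 1025 × 9.81 / 1000 = 10.05525 kN/m³.
Let θ = 77.1° be the plate's angle to the horizontal; measure y along the incline from where the plane meets the free surface. Vertical depth h = y·sinθ with sinθ = 0.974761.
The centroid lies 0.82/2 = 0.41 m below the top edge, so y_c = 0.41 m and h_c = 0.41 × 0.974761 = 0.399652 m.
A = 3.4 × 0.82 = 2.788 m².
Resultant F = γ·h_c·A = 10.05525 × 0.399652 × 2.788 = 11.2039 kN.
I_c = b·h³/12 = 3.4 × 0.82³/12 = 0.156221 m⁴.
Centre of pressure: y_p = y_c + I_c/(y_c·A) = 0.41 + 0.156221/(0.41 × 2.788) = 0.41 + 0.136667 = 0.546667 m along the plane.
The resultant acts 0.41 + 0.136667 = 0.546667 m (along the plate) below the hinge at the top edge, so the moment about the hinge is M = F × 0.546667 = 11.2039 × 0.546667 = 6.1248 kN·m.

M ≈ 6.12 kN·m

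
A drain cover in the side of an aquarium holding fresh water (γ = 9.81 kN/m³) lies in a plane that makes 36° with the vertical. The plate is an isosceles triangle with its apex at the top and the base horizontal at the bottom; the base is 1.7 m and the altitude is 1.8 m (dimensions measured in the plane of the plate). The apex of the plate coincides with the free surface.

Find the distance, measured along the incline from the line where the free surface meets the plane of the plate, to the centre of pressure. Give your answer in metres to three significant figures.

y_p = 1.35 m

γ = 9.81 kN/m³.
The plate makes 36° with the vertical, i.e. θ = 90° − 36° = 54° to the horizontal. Measuring y along the incline from the free-surface line, vertical depth h = y·sinθ with sinθ = 0.809017.
With the apex up, the centroid sits 2h/3 = 2 × 1.8/3 = 1.2 m below the apex, so y_c = 1.2 m and h_c = 1.2 × 0.809017 = 0.97082 m.
A = ½ × 1.7 × 1.8 = 1.53 m².
Resultant F = γ·h_c·A = 9.81 × 0.97082 × 1.53 = 14.5713 kN.
I_c = b·h³/36 = 1.7 × 1.8³/36 = 0.2754 m⁴.
Centre of pressure: y_p = y_c + I_c/(y_c·A) = 1.2 + 0.2754/(1.2 × 1.53) = 1.2 + 0.15 = 1.35 m along the plane.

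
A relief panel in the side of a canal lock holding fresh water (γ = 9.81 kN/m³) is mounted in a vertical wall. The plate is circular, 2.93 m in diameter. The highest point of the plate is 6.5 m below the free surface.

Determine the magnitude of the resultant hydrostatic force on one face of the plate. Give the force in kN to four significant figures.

F ≈ 526.8 kN

γ = 9.81 kN/m³.
The centroid is at the centre, 1.465 m below the top of the plate, so the centroid depth is h_c = 6.5 + 1.465 = 7.965 m.
A = π(1.465)² = 6.74256 m².
Resultant F = γ·h_c·A = 9.81 × 7.965 × 6.74256 = 526.841 kN.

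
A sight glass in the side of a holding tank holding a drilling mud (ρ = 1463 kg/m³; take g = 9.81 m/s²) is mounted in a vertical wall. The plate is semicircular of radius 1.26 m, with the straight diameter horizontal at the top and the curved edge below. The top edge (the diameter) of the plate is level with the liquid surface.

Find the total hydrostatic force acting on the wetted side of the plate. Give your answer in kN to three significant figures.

F ≈ 19.1 kN

γ = ρg = 1463 × 9.81 / 1000 = 14.35203 kN/m³.
The centroid of a semicircle lies 4r/(3π) = 0.534761 m from the diameter, here below the top edge, so the centroid depth is h_c = 0.534761 m.
A = πr²/2 = π × 1.26²/2 = 2.4938 m².
Resultant F = γ·h_c·A = 14.35203 × 0.534761 × 2.4938 = 19.1397 kN.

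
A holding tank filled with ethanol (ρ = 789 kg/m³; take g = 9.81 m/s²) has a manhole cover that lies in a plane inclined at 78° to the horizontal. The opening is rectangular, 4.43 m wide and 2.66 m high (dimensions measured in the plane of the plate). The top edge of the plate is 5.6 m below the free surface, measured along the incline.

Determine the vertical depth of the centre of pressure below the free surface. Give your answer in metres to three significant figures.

γ = ρg = 789 × 9.81 / 1000 = 7.74009 kN/m³.
Let θ = 78° be the plate's angle to the horizontal; measure y along the incline from where the plane meets the free surface. Vertical depth h = y·sinθ with sinθ = 0.978148.
The centroid lies 2.66/2 = 1.33 m below the top edge, so y_c = 5.6 + 1.33 = 6.93 m and h_c = 6.93 × 0.978148 = 6.77857 m.
A = 4.43 × 2.66 = 11.7838 m².
Resultant F = γ·h_c·A = 7.74009 × 6.77857 × 11.7838 = 618.258 kN.
I_c = b·h³/12 = 4.43 × 2.66³/12 = 6.94812 m⁴.
Centre of pressure: y_p = y_c + I_c/(y_c·A) = 6.93 + 6.94812/(6.93 × 11.7838) = 6.93 + 0.0850842 = 7.01508 m along the plane.
Vertically, h_p = y_p·sinθ = 7.01508 × 0.978148 = 6.86179 m.

h_p = 6.86 m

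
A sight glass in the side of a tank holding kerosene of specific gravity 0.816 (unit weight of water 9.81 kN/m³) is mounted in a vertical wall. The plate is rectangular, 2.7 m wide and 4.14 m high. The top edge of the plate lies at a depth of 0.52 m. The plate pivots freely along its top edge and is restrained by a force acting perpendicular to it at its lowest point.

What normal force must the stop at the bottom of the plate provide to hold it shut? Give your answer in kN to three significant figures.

P ≈ 147 kN

γ = 0.816 × 9.81 = 8.00496 kN/m³.
The centroid lies 4.14/2 = 2.07 m below the top edge, so the centroid depth is h_c = 0.52 + 2.07 = 2.59 m.
A = 2.7 × 4.14 = 11.178 m².
Resultant F = γ·h_c·A = 8.00496 × 2.59 × 11.178 = 231.752 kN.
I_c = b·h³/12 = 2.7 × 4.14³/12 = 15.9655 m⁴.
Centre of pressure: y_p = y_c + I_c/(y_c·A) = 2.59 + 15.9655/(2.59 × 11.178) = 2.59 + 0.551466 = 3.14147 m along the plane.
The resultant acts 2.07 + 0.551466 = 2.62147 m (along the plate) below the hinge at the top edge, so the moment about the hinge is M = F × 2.62147 = 231.752 × 2.62147 = 607.531 kN·m.
A normal force at the bottom, 4.14 m from the hinge, must supply this moment: P = 607.531/4.14 = 146.747 kN.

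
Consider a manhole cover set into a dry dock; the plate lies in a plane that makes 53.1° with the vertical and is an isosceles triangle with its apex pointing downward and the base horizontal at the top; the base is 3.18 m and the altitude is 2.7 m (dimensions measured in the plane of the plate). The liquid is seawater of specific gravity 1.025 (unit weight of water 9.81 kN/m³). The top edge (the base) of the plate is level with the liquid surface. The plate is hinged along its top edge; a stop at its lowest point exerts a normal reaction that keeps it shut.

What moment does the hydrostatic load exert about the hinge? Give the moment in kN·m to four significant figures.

M ≈ 31.49 kN·m

γ = 1.025 × 9.81 = 10.05525 kN/m³.
The plate makes 53.1° with the vertical, i.e. θ = 90° − 53.1° = 36.9° to the horizontal. Measuring y along the incline from the free-surface line, vertical depth h = y·sinθ with sinθ = 0.600420.
With the apex down, the centroid sits h/3 = 2.7/3 = 0.9 m below the base (the top edge), so y_c = 0.9 m and h_c = 0.9 × 0.600420 = 0.540378 m.
A = ½ × 3.18 × 2.7 = 4.293 m².
Resultant F = γ·h_c·A = 10.05525 × 0.540378 × 4.293 = 23.3266 kN.
I_c = b·h³/36 = 3.18 × 2.7³/36 = 1.73867 m⁴.
Centre of pressure: y_p = y_c + I_c/(y_c·A) = 0.9 + 1.73867/(0.9 × 4.293) = 0.9 + 0.450001 = 1.35 m along the plane.
The resultant acts 0.9 + 0.450001 = 1.35 m (along the plate) below the hinge at the top edge, so the moment about the hinge is M = F × 1.35 = 23.3266 × 1.35 = 31.4909 kN·m.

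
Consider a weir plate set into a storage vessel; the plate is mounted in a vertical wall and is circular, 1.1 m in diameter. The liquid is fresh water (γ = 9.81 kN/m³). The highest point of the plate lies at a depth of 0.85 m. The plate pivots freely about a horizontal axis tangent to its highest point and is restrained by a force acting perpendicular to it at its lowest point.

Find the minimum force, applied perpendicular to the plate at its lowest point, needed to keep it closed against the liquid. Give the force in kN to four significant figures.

P ≈ 7.167 kN

γ = 9.81 kN/m³.
The centroid is at the centre, 0.55 m below the top of the plate, so the centroid depth is h_c = 0.85 + 0.55 = 1.4 m.
A = π(0.55)² = 0.950332 m².
Resultant F = γ·h_c·A = 9.81 × 1.4 × 0.950332 = 13.0519 kN.
I_c = πr⁴/4 = π × 0.55⁴/4 = 0.0718688 m⁴.
Centre of pressure: y_p = y_c + I_c/(y_c·A) = 1.4 + 0.0718688/(1.4 × 0.950332) = 1.4 + 0.0540178 = 1.45402 m along the plane.
The resultant acts 0.55 + 0.0540178 = 0.604018 m (along the plate) below the hinge at the top edge, so the moment about the hinge is M = F × 0.604018 = 13.0519 × 0.604018 = 7.88358 kN·m.
A normal force at the bottom, 1.1 m from the hinge, must supply this moment: P = 7.88358/1.1 = 7.16689 kN.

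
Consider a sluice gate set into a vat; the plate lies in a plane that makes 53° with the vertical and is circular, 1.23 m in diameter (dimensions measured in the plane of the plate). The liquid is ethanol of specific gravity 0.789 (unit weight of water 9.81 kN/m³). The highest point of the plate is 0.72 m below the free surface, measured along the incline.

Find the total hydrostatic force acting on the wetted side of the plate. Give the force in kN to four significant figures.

γ = 0.789 × 9.81 = 7.74009 kN/m³.
The plate makes 53° with the vertical, i.e. θ = 90° − 53° = 37° to the horizontal. Measuring y along the incline from the free-surface line, vertical depth h = y·sinθ with sinθ = 0.601815.
The centroid is at the centre, 0.615 m below the top of the plate, so y_c = 0.72 + 0.615 = 1.335 m and h_c = 1.335 × 0.601815 = 0.803423 m.
A = π(0.615)² = 1.18823 m².
Resultant F = γ·h_c·A = 7.74009 × 0.803423 × 1.18823 = 7.38909 kN.

F ≈ 7.389 kN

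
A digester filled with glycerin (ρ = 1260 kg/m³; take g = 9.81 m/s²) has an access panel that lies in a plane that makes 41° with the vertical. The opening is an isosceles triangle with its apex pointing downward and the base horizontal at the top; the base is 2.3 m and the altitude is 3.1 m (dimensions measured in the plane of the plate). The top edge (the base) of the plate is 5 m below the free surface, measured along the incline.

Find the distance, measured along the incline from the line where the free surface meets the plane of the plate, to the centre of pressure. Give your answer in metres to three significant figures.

y_p = 6.12 m

γ = ρg = 1260 × 9.81 / 1000 = 12.3606 kN/m³.
The plate makes 41° with the vertical, i.e. θ = 90° − 41° = 49° to the horizontal. Measuring y along the incline from the free-surface line, vertical depth h = y·sinθ with sinθ = 0.754710.
With the apex down, the centroid sits h/3 = 3.1/3 = 1.03333 m below the base (the top edge), so y_c = 5 + 1.03333 = 6.03333 m and h_c = 6.03333 × 0.754710 = 4.55341 m.
A = ½ × 2.3 × 3.1 = 3.565 m².
Resultant F = γ·h_c·A = 12.3606 × 4.55341 × 3.565 = 200.648 kN.
I_c = b·h³/36 = 2.3 × 3.1³/36 = 1.90331 m⁴.
Centre of pressure: y_p = y_c + I_c/(y_c·A) = 6.03333 + 1.90331/(6.03333 × 3.565) = 6.03333 + 0.0884897 = 6.12182 m along the plane.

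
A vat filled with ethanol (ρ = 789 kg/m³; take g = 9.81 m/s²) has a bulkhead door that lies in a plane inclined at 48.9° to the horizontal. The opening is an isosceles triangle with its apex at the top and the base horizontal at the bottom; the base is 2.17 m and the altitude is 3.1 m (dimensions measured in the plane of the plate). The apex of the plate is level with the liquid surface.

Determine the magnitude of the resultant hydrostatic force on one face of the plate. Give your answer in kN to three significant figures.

F ≈ 40.5 kN

γ = ρg = 789 × 9.81 / 1000 = 7.74009 kN/m³.
Let θ = 48.9° be the plate's angle to the horizontal; measure y along the incline from where the plane meets the free surface. Vertical depth h = y·sinθ with sinθ = 0.753563.
With the apex up, the centroid sits 2h/3 = 2 × 3.1/3 = 2.06667 m below the apex, so y_c = 2.06667 m and h_c = 2.06667 × 0.753563 = 1.55737 m.
A = ½ × 2.17 × 3.1 = 3.3635 m².
Resultant F = γ·h_c·A = 7.74009 × 1.55737 × 3.3635 = 40.5442 kN.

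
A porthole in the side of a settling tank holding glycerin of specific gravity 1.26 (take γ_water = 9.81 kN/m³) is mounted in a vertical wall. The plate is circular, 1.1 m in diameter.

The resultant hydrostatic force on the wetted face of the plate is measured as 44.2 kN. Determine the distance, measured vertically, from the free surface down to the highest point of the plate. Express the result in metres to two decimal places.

d_top ≈ 3.21 m

γ = 1.26 × 9.81 = 12.3606 kN/m³.
A = π(0.55)² = 0.950332 m².
From F = γ·h_c·A, the centroid depth is h_c = 44.2/(12.3606 × 0.950332) = 3.76277 m.
The centroid is at the centre, 0.55 m below the top of the plate, so the highest point sits at h_top = 3.76277 − 0.55 = 3.21277 m below the surface.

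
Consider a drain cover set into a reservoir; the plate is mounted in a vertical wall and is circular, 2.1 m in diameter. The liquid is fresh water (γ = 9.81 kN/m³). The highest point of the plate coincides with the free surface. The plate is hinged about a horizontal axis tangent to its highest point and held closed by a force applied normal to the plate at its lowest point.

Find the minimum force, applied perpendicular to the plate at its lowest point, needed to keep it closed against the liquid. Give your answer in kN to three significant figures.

P ≈ 22.3 kN

γ = 9.81 kN/m³.
The centroid is at the centre, 1.05 m below the top of the plate, so the centroid depth is h_c = 1.05 m.
A = π(1.05)² = 3.46361 m².
Resultant F = γ·h_c·A = 9.81 × 1.05 × 3.46361 = 35.6769 kN.
I_c = πr⁴/4 = π × 1.05⁴/4 = 0.954656 m⁴.
Centre of pressure: y_p = y_c + I_c/(y_c·A) = 1.05 + 0.954656/(1.05 × 3.46361) = 1.05 + 0.2625 = 1.3125 m along the plane.
The resultant acts 1.05 + 0.2625 = 1.3125 m (along the plate) below the hinge at the top edge, so the moment about the hinge is M = F × 1.3125 = 35.6769 × 1.3125 = 46.8259 kN·m.
A normal force at the bottom, 2.1 m from the hinge, must supply this moment: P = 46.8259/2.1 = 22.298 kN.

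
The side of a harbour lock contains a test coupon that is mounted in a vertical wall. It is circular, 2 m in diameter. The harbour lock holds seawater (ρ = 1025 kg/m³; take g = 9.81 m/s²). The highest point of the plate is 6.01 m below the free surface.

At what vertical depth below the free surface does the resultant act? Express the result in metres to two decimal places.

γ = ρg = 1025 × 9.81 / 1000 = 10.05525 kN/m³.
The centroid is at the centre, 1 m below the top of the plate, so the centroid depth is h_c = 6.01 + 1 = 7.01 m.
A = π(1)² = 3.14159 m².
Resultant F = γ·h_c·A = 10.05525 × 7.01 × 3.14159 = 221.442 kN.
I_c = πr⁴/4 = π × 1⁴/4 = 0.785398 m⁴.
Centre of pressure: y_p = y_c + I_c/(y_c·A) = 7.01 + 0.785398/(7.01 × 3.14159) = 7.01 + 0.0356634 = 7.04566 m along the plane.

h_p = 7.05 m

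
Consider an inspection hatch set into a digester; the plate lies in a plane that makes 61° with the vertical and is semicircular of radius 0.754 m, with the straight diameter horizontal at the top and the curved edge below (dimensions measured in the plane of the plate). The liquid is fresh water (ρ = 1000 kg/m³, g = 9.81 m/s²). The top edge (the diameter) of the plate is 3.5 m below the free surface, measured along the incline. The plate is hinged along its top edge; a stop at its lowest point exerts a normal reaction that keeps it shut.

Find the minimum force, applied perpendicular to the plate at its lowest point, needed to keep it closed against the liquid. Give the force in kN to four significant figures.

P ≈ 7.110 kN

γ = ρg = 1000 × 9.81 = 9810 N/m³ = 9.81 kN/m³.
The plate makes 61° with the vertical, i.e. θ = 90° − 61° = 29° to the horizontal. Measuring y along the incline from the free-surface line, vertical depth h = y·sinθ with sinθ = 0.484810.
The centroid of a semicircle lies 4r/(3π) = 0.320008 m from the diameter, here below the top edge, so y_c = 3.5 + 0.320008 = 3.82001 m and h_c = 3.82001 × 0.484810 = 1.85198 m.
A = πr²/2 = π × 0.754²/2 = 0.893023 m².
Resultant F = γ·h_c·A = 9.81 × 1.85198 × 0.893023 = 16.2244 kN.
I_c = (π/8 − 8/(9π))·r⁴ = 0.109757 × 0.754⁴ = 0.0354746 m⁴.
Centre of pressure: y_p = y_c + I_c/(y_c·A) = 3.82001 + 0.0354746/(3.82001 × 0.893023) = 3.82001 + 0.010399 = 3.83041 m along the plane.
The resultant acts 0.320008 + 0.010399 = 0.330407 m (along the plate) below the hinge at the top edge, so the moment about the hinge is M = F × 0.330407 = 16.2244 × 0.330407 = 5.36066 kN·m.
A normal force at the bottom, 0.754 m from the hinge, must supply this moment: P = 5.36066/0.754 = 7.10963 kN.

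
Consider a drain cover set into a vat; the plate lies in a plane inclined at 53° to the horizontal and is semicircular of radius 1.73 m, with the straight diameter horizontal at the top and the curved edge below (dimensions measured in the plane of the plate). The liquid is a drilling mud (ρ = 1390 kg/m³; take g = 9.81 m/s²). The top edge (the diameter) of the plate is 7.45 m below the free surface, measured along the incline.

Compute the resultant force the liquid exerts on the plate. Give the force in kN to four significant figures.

F ≈ 419.0 kN

γ = ρg = 1390 × 9.81 / 1000 = 13.6359 kN/m³.
Let θ = 53° be the plate's angle to the horizontal; measure y along the incline from where the plane meets the free surface. Vertical depth h = y·sinθ with sinθ = 0.798636.
The centroid of a semicircle lies 4r/(3π) = 0.734235 m from the diameter, here below the top edge, so y_c = 7.45 + 0.734235 = 8.18424 m and h_c = 8.18424 × 0.798636 = 6.53623 m.
A = πr²/2 = π × 1.73²/2 = 4.70124 m².
Resultant F = γ·h_c·A = 13.6359 × 6.53623 × 4.70124 = 419.009 kN.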